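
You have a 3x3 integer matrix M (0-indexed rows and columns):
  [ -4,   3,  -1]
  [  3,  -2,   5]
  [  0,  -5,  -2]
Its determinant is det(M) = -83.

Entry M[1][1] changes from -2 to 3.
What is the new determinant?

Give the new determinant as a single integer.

Answer: -43

Derivation:
det is linear in row 1: changing M[1][1] by delta changes det by delta * cofactor(1,1).
Cofactor C_11 = (-1)^(1+1) * minor(1,1) = 8
Entry delta = 3 - -2 = 5
Det delta = 5 * 8 = 40
New det = -83 + 40 = -43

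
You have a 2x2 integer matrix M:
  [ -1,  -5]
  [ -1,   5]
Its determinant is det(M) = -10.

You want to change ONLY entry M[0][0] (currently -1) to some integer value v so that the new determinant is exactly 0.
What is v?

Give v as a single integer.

Answer: 1

Derivation:
det is linear in entry M[0][0]: det = old_det + (v - -1) * C_00
Cofactor C_00 = 5
Want det = 0: -10 + (v - -1) * 5 = 0
  (v - -1) = 10 / 5 = 2
  v = -1 + (2) = 1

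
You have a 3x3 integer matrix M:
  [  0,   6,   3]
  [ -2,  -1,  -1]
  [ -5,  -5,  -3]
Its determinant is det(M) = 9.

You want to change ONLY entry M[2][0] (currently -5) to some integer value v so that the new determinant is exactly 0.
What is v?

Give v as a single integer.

det is linear in entry M[2][0]: det = old_det + (v - -5) * C_20
Cofactor C_20 = -3
Want det = 0: 9 + (v - -5) * -3 = 0
  (v - -5) = -9 / -3 = 3
  v = -5 + (3) = -2

Answer: -2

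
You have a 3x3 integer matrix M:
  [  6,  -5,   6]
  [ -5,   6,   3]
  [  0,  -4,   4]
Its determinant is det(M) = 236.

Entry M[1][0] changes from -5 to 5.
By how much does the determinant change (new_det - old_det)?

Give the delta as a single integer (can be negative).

Cofactor C_10 = -4
Entry delta = 5 - -5 = 10
Det delta = entry_delta * cofactor = 10 * -4 = -40

Answer: -40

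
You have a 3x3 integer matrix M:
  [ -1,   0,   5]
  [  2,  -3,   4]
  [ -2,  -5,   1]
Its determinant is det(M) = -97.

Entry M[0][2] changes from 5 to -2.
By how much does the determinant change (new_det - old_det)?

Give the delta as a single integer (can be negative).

Cofactor C_02 = -16
Entry delta = -2 - 5 = -7
Det delta = entry_delta * cofactor = -7 * -16 = 112

Answer: 112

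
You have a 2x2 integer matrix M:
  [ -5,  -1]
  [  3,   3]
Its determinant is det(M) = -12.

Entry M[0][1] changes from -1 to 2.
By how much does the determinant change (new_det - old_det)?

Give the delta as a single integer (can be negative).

Cofactor C_01 = -3
Entry delta = 2 - -1 = 3
Det delta = entry_delta * cofactor = 3 * -3 = -9

Answer: -9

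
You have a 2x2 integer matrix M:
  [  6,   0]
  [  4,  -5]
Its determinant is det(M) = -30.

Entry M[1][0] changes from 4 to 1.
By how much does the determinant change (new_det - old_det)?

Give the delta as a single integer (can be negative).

Answer: 0

Derivation:
Cofactor C_10 = 0
Entry delta = 1 - 4 = -3
Det delta = entry_delta * cofactor = -3 * 0 = 0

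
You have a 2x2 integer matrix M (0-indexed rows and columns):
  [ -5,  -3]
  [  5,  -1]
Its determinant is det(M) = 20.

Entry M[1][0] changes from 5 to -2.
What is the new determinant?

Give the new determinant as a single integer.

det is linear in row 1: changing M[1][0] by delta changes det by delta * cofactor(1,0).
Cofactor C_10 = (-1)^(1+0) * minor(1,0) = 3
Entry delta = -2 - 5 = -7
Det delta = -7 * 3 = -21
New det = 20 + -21 = -1

Answer: -1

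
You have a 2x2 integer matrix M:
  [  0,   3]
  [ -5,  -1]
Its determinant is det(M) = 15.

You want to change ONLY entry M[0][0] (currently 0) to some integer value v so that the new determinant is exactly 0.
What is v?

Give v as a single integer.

det is linear in entry M[0][0]: det = old_det + (v - 0) * C_00
Cofactor C_00 = -1
Want det = 0: 15 + (v - 0) * -1 = 0
  (v - 0) = -15 / -1 = 15
  v = 0 + (15) = 15

Answer: 15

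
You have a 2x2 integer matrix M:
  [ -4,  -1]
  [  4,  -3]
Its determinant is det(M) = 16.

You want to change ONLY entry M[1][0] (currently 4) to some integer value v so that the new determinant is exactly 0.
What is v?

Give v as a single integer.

det is linear in entry M[1][0]: det = old_det + (v - 4) * C_10
Cofactor C_10 = 1
Want det = 0: 16 + (v - 4) * 1 = 0
  (v - 4) = -16 / 1 = -16
  v = 4 + (-16) = -12

Answer: -12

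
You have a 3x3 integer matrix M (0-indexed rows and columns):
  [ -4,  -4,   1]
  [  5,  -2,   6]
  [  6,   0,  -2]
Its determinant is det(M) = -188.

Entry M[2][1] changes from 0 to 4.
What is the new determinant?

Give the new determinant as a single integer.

det is linear in row 2: changing M[2][1] by delta changes det by delta * cofactor(2,1).
Cofactor C_21 = (-1)^(2+1) * minor(2,1) = 29
Entry delta = 4 - 0 = 4
Det delta = 4 * 29 = 116
New det = -188 + 116 = -72

Answer: -72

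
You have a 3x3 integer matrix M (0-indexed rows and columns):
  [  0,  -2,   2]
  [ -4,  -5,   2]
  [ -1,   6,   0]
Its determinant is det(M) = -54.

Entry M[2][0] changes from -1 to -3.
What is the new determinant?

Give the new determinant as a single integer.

Answer: -66

Derivation:
det is linear in row 2: changing M[2][0] by delta changes det by delta * cofactor(2,0).
Cofactor C_20 = (-1)^(2+0) * minor(2,0) = 6
Entry delta = -3 - -1 = -2
Det delta = -2 * 6 = -12
New det = -54 + -12 = -66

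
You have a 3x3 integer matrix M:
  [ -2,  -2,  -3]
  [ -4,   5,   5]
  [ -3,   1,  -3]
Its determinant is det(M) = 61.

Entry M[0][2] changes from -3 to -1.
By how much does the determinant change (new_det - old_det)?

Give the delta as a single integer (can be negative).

Answer: 22

Derivation:
Cofactor C_02 = 11
Entry delta = -1 - -3 = 2
Det delta = entry_delta * cofactor = 2 * 11 = 22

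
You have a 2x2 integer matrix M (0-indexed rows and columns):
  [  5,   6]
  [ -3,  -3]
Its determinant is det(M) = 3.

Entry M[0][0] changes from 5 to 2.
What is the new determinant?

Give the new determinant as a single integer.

Answer: 12

Derivation:
det is linear in row 0: changing M[0][0] by delta changes det by delta * cofactor(0,0).
Cofactor C_00 = (-1)^(0+0) * minor(0,0) = -3
Entry delta = 2 - 5 = -3
Det delta = -3 * -3 = 9
New det = 3 + 9 = 12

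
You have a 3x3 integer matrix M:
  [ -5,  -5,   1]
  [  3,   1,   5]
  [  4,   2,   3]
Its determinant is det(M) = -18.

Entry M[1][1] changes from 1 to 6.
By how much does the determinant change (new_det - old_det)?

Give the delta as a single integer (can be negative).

Answer: -95

Derivation:
Cofactor C_11 = -19
Entry delta = 6 - 1 = 5
Det delta = entry_delta * cofactor = 5 * -19 = -95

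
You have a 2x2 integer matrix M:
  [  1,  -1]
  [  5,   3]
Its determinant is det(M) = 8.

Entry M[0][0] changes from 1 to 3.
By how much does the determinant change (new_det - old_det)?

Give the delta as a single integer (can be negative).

Cofactor C_00 = 3
Entry delta = 3 - 1 = 2
Det delta = entry_delta * cofactor = 2 * 3 = 6

Answer: 6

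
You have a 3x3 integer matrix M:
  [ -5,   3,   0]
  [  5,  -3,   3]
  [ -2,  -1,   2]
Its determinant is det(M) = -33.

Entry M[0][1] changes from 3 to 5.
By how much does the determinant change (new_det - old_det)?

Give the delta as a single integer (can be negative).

Answer: -32

Derivation:
Cofactor C_01 = -16
Entry delta = 5 - 3 = 2
Det delta = entry_delta * cofactor = 2 * -16 = -32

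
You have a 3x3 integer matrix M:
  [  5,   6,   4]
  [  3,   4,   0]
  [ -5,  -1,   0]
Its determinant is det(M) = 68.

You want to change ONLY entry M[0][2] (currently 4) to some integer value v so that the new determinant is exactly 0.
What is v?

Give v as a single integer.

Answer: 0

Derivation:
det is linear in entry M[0][2]: det = old_det + (v - 4) * C_02
Cofactor C_02 = 17
Want det = 0: 68 + (v - 4) * 17 = 0
  (v - 4) = -68 / 17 = -4
  v = 4 + (-4) = 0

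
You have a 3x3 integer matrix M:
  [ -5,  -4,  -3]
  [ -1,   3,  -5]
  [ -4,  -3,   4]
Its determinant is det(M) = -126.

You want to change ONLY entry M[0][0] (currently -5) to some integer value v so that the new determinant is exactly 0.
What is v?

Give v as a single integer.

det is linear in entry M[0][0]: det = old_det + (v - -5) * C_00
Cofactor C_00 = -3
Want det = 0: -126 + (v - -5) * -3 = 0
  (v - -5) = 126 / -3 = -42
  v = -5 + (-42) = -47

Answer: -47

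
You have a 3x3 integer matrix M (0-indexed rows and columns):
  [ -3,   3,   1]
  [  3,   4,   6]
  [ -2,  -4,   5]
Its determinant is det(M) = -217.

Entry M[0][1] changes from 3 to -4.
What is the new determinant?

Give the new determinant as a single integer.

Answer: -28

Derivation:
det is linear in row 0: changing M[0][1] by delta changes det by delta * cofactor(0,1).
Cofactor C_01 = (-1)^(0+1) * minor(0,1) = -27
Entry delta = -4 - 3 = -7
Det delta = -7 * -27 = 189
New det = -217 + 189 = -28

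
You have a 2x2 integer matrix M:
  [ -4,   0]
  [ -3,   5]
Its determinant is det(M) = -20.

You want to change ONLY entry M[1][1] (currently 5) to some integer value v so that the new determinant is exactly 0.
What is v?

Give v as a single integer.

det is linear in entry M[1][1]: det = old_det + (v - 5) * C_11
Cofactor C_11 = -4
Want det = 0: -20 + (v - 5) * -4 = 0
  (v - 5) = 20 / -4 = -5
  v = 5 + (-5) = 0

Answer: 0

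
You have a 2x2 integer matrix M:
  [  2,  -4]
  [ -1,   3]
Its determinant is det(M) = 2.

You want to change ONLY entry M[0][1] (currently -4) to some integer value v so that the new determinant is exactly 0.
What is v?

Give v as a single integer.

det is linear in entry M[0][1]: det = old_det + (v - -4) * C_01
Cofactor C_01 = 1
Want det = 0: 2 + (v - -4) * 1 = 0
  (v - -4) = -2 / 1 = -2
  v = -4 + (-2) = -6

Answer: -6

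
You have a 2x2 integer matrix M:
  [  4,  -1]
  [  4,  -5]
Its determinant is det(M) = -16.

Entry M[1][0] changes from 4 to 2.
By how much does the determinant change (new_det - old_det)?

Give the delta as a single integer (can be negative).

Cofactor C_10 = 1
Entry delta = 2 - 4 = -2
Det delta = entry_delta * cofactor = -2 * 1 = -2

Answer: -2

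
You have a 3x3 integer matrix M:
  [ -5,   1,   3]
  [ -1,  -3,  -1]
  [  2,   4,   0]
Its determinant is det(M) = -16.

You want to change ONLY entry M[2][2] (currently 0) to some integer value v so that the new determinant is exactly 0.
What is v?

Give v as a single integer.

Answer: 1

Derivation:
det is linear in entry M[2][2]: det = old_det + (v - 0) * C_22
Cofactor C_22 = 16
Want det = 0: -16 + (v - 0) * 16 = 0
  (v - 0) = 16 / 16 = 1
  v = 0 + (1) = 1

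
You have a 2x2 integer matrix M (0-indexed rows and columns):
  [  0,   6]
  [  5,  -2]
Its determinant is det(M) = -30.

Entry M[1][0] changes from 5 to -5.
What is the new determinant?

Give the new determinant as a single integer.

Answer: 30

Derivation:
det is linear in row 1: changing M[1][0] by delta changes det by delta * cofactor(1,0).
Cofactor C_10 = (-1)^(1+0) * minor(1,0) = -6
Entry delta = -5 - 5 = -10
Det delta = -10 * -6 = 60
New det = -30 + 60 = 30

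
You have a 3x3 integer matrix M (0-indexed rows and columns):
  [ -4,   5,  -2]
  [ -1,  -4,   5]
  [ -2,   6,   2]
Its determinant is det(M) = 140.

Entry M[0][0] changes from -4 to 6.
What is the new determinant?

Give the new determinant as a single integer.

det is linear in row 0: changing M[0][0] by delta changes det by delta * cofactor(0,0).
Cofactor C_00 = (-1)^(0+0) * minor(0,0) = -38
Entry delta = 6 - -4 = 10
Det delta = 10 * -38 = -380
New det = 140 + -380 = -240

Answer: -240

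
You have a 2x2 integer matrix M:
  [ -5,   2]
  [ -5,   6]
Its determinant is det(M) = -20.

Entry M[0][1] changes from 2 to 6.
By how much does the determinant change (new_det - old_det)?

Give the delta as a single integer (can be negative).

Answer: 20

Derivation:
Cofactor C_01 = 5
Entry delta = 6 - 2 = 4
Det delta = entry_delta * cofactor = 4 * 5 = 20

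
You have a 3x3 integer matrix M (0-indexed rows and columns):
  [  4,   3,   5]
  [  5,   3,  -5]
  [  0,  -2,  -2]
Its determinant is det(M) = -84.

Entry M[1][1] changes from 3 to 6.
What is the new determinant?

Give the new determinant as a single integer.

Answer: -108

Derivation:
det is linear in row 1: changing M[1][1] by delta changes det by delta * cofactor(1,1).
Cofactor C_11 = (-1)^(1+1) * minor(1,1) = -8
Entry delta = 6 - 3 = 3
Det delta = 3 * -8 = -24
New det = -84 + -24 = -108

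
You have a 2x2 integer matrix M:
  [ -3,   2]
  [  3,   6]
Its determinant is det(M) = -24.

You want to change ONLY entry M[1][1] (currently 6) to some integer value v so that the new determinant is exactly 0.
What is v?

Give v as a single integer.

det is linear in entry M[1][1]: det = old_det + (v - 6) * C_11
Cofactor C_11 = -3
Want det = 0: -24 + (v - 6) * -3 = 0
  (v - 6) = 24 / -3 = -8
  v = 6 + (-8) = -2

Answer: -2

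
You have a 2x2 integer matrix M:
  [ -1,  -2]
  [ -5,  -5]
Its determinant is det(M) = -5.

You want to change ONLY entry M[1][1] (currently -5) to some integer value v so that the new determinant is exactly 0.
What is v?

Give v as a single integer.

det is linear in entry M[1][1]: det = old_det + (v - -5) * C_11
Cofactor C_11 = -1
Want det = 0: -5 + (v - -5) * -1 = 0
  (v - -5) = 5 / -1 = -5
  v = -5 + (-5) = -10

Answer: -10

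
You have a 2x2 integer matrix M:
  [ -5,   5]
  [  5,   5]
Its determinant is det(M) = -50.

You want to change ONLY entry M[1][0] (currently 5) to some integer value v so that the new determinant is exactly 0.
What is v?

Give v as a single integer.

det is linear in entry M[1][0]: det = old_det + (v - 5) * C_10
Cofactor C_10 = -5
Want det = 0: -50 + (v - 5) * -5 = 0
  (v - 5) = 50 / -5 = -10
  v = 5 + (-10) = -5

Answer: -5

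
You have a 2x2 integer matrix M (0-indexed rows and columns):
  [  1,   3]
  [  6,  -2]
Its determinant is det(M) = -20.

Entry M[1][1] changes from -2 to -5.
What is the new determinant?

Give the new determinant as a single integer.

det is linear in row 1: changing M[1][1] by delta changes det by delta * cofactor(1,1).
Cofactor C_11 = (-1)^(1+1) * minor(1,1) = 1
Entry delta = -5 - -2 = -3
Det delta = -3 * 1 = -3
New det = -20 + -3 = -23

Answer: -23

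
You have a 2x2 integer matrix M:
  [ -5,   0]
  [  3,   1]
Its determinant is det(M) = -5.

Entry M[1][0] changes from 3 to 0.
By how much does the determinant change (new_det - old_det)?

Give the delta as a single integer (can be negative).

Cofactor C_10 = 0
Entry delta = 0 - 3 = -3
Det delta = entry_delta * cofactor = -3 * 0 = 0

Answer: 0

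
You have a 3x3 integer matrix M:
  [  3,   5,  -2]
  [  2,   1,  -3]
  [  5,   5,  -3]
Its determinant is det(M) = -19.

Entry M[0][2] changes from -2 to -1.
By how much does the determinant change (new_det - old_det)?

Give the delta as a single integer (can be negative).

Answer: 5

Derivation:
Cofactor C_02 = 5
Entry delta = -1 - -2 = 1
Det delta = entry_delta * cofactor = 1 * 5 = 5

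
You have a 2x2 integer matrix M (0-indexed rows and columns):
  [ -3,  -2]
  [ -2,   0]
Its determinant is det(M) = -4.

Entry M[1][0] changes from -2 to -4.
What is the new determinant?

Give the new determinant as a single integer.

Answer: -8

Derivation:
det is linear in row 1: changing M[1][0] by delta changes det by delta * cofactor(1,0).
Cofactor C_10 = (-1)^(1+0) * minor(1,0) = 2
Entry delta = -4 - -2 = -2
Det delta = -2 * 2 = -4
New det = -4 + -4 = -8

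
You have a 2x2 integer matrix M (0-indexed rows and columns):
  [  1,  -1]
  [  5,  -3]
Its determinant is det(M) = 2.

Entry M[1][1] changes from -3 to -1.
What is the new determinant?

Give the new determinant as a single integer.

det is linear in row 1: changing M[1][1] by delta changes det by delta * cofactor(1,1).
Cofactor C_11 = (-1)^(1+1) * minor(1,1) = 1
Entry delta = -1 - -3 = 2
Det delta = 2 * 1 = 2
New det = 2 + 2 = 4

Answer: 4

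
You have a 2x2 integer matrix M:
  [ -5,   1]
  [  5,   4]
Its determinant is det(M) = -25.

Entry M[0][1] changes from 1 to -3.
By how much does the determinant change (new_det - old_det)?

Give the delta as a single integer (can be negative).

Cofactor C_01 = -5
Entry delta = -3 - 1 = -4
Det delta = entry_delta * cofactor = -4 * -5 = 20

Answer: 20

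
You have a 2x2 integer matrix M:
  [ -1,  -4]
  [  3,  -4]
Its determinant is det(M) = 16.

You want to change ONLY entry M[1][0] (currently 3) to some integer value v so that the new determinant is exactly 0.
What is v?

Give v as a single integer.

det is linear in entry M[1][0]: det = old_det + (v - 3) * C_10
Cofactor C_10 = 4
Want det = 0: 16 + (v - 3) * 4 = 0
  (v - 3) = -16 / 4 = -4
  v = 3 + (-4) = -1

Answer: -1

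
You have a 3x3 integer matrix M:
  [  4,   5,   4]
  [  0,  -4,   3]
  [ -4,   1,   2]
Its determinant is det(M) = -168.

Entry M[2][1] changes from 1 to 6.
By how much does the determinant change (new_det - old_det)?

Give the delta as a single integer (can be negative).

Cofactor C_21 = -12
Entry delta = 6 - 1 = 5
Det delta = entry_delta * cofactor = 5 * -12 = -60

Answer: -60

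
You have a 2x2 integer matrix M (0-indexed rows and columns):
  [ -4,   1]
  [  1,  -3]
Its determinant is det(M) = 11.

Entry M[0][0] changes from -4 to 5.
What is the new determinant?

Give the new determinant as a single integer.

det is linear in row 0: changing M[0][0] by delta changes det by delta * cofactor(0,0).
Cofactor C_00 = (-1)^(0+0) * minor(0,0) = -3
Entry delta = 5 - -4 = 9
Det delta = 9 * -3 = -27
New det = 11 + -27 = -16

Answer: -16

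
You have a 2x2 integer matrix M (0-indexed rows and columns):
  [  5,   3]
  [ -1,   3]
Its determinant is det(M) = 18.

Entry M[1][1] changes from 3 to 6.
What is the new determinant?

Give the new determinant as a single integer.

det is linear in row 1: changing M[1][1] by delta changes det by delta * cofactor(1,1).
Cofactor C_11 = (-1)^(1+1) * minor(1,1) = 5
Entry delta = 6 - 3 = 3
Det delta = 3 * 5 = 15
New det = 18 + 15 = 33

Answer: 33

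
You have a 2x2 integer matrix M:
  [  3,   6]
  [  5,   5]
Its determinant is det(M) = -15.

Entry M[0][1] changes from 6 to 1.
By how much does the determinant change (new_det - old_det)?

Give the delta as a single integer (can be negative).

Cofactor C_01 = -5
Entry delta = 1 - 6 = -5
Det delta = entry_delta * cofactor = -5 * -5 = 25

Answer: 25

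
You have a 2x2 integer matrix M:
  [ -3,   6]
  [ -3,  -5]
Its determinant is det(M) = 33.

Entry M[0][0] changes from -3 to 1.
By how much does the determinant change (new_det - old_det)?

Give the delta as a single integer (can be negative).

Answer: -20

Derivation:
Cofactor C_00 = -5
Entry delta = 1 - -3 = 4
Det delta = entry_delta * cofactor = 4 * -5 = -20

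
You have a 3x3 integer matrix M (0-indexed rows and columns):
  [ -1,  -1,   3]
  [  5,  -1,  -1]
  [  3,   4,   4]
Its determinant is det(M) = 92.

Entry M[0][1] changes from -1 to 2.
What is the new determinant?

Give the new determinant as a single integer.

Answer: 23

Derivation:
det is linear in row 0: changing M[0][1] by delta changes det by delta * cofactor(0,1).
Cofactor C_01 = (-1)^(0+1) * minor(0,1) = -23
Entry delta = 2 - -1 = 3
Det delta = 3 * -23 = -69
New det = 92 + -69 = 23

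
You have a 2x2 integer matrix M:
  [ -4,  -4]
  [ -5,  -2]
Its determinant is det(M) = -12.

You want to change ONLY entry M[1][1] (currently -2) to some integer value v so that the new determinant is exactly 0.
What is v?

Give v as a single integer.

Answer: -5

Derivation:
det is linear in entry M[1][1]: det = old_det + (v - -2) * C_11
Cofactor C_11 = -4
Want det = 0: -12 + (v - -2) * -4 = 0
  (v - -2) = 12 / -4 = -3
  v = -2 + (-3) = -5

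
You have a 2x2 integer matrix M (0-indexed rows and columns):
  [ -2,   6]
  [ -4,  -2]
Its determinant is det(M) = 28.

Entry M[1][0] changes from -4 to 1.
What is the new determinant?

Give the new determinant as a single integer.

det is linear in row 1: changing M[1][0] by delta changes det by delta * cofactor(1,0).
Cofactor C_10 = (-1)^(1+0) * minor(1,0) = -6
Entry delta = 1 - -4 = 5
Det delta = 5 * -6 = -30
New det = 28 + -30 = -2

Answer: -2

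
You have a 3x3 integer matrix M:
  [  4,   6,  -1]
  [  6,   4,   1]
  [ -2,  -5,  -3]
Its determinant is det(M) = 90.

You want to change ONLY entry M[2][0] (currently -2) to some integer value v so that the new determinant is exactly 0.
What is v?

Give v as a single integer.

det is linear in entry M[2][0]: det = old_det + (v - -2) * C_20
Cofactor C_20 = 10
Want det = 0: 90 + (v - -2) * 10 = 0
  (v - -2) = -90 / 10 = -9
  v = -2 + (-9) = -11

Answer: -11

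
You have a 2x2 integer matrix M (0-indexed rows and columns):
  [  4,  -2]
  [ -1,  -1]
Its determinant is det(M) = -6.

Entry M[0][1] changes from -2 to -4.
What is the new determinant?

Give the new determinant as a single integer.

Answer: -8

Derivation:
det is linear in row 0: changing M[0][1] by delta changes det by delta * cofactor(0,1).
Cofactor C_01 = (-1)^(0+1) * minor(0,1) = 1
Entry delta = -4 - -2 = -2
Det delta = -2 * 1 = -2
New det = -6 + -2 = -8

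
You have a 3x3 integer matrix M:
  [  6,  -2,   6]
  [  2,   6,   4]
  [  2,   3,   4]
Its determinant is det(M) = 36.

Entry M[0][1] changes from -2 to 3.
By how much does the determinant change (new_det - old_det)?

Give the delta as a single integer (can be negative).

Cofactor C_01 = 0
Entry delta = 3 - -2 = 5
Det delta = entry_delta * cofactor = 5 * 0 = 0

Answer: 0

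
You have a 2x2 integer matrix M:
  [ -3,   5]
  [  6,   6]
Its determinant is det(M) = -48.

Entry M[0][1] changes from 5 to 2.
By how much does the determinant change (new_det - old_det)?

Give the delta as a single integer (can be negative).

Cofactor C_01 = -6
Entry delta = 2 - 5 = -3
Det delta = entry_delta * cofactor = -3 * -6 = 18

Answer: 18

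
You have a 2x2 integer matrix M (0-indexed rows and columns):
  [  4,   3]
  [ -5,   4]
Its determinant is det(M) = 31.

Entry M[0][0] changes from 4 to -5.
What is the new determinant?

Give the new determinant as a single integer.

det is linear in row 0: changing M[0][0] by delta changes det by delta * cofactor(0,0).
Cofactor C_00 = (-1)^(0+0) * minor(0,0) = 4
Entry delta = -5 - 4 = -9
Det delta = -9 * 4 = -36
New det = 31 + -36 = -5

Answer: -5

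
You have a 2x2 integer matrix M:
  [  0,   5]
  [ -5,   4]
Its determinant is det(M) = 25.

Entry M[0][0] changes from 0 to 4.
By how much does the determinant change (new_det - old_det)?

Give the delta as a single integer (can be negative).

Cofactor C_00 = 4
Entry delta = 4 - 0 = 4
Det delta = entry_delta * cofactor = 4 * 4 = 16

Answer: 16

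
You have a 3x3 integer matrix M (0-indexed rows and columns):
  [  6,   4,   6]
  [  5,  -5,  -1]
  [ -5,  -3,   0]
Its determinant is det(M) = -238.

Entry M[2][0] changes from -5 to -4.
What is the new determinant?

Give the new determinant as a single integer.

Answer: -212

Derivation:
det is linear in row 2: changing M[2][0] by delta changes det by delta * cofactor(2,0).
Cofactor C_20 = (-1)^(2+0) * minor(2,0) = 26
Entry delta = -4 - -5 = 1
Det delta = 1 * 26 = 26
New det = -238 + 26 = -212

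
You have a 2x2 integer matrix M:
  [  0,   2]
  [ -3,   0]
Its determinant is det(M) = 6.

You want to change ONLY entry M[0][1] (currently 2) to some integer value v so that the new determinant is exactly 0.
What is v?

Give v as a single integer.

det is linear in entry M[0][1]: det = old_det + (v - 2) * C_01
Cofactor C_01 = 3
Want det = 0: 6 + (v - 2) * 3 = 0
  (v - 2) = -6 / 3 = -2
  v = 2 + (-2) = 0

Answer: 0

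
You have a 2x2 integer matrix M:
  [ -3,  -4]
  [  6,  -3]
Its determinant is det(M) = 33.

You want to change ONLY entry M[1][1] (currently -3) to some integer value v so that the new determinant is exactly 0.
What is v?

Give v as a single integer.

Answer: 8

Derivation:
det is linear in entry M[1][1]: det = old_det + (v - -3) * C_11
Cofactor C_11 = -3
Want det = 0: 33 + (v - -3) * -3 = 0
  (v - -3) = -33 / -3 = 11
  v = -3 + (11) = 8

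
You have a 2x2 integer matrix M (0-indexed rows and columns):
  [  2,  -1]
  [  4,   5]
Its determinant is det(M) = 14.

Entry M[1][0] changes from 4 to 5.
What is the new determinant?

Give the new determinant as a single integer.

det is linear in row 1: changing M[1][0] by delta changes det by delta * cofactor(1,0).
Cofactor C_10 = (-1)^(1+0) * minor(1,0) = 1
Entry delta = 5 - 4 = 1
Det delta = 1 * 1 = 1
New det = 14 + 1 = 15

Answer: 15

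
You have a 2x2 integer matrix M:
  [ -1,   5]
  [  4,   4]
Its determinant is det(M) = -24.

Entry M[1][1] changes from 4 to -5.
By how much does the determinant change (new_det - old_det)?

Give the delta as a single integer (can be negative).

Answer: 9

Derivation:
Cofactor C_11 = -1
Entry delta = -5 - 4 = -9
Det delta = entry_delta * cofactor = -9 * -1 = 9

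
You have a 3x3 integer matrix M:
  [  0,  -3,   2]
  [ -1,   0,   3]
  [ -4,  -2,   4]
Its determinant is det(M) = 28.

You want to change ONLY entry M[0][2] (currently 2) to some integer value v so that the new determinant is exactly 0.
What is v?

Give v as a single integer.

Answer: -12

Derivation:
det is linear in entry M[0][2]: det = old_det + (v - 2) * C_02
Cofactor C_02 = 2
Want det = 0: 28 + (v - 2) * 2 = 0
  (v - 2) = -28 / 2 = -14
  v = 2 + (-14) = -12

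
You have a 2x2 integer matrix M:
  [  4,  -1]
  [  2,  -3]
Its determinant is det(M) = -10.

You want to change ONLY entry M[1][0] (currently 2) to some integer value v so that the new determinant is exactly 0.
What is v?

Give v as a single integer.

det is linear in entry M[1][0]: det = old_det + (v - 2) * C_10
Cofactor C_10 = 1
Want det = 0: -10 + (v - 2) * 1 = 0
  (v - 2) = 10 / 1 = 10
  v = 2 + (10) = 12

Answer: 12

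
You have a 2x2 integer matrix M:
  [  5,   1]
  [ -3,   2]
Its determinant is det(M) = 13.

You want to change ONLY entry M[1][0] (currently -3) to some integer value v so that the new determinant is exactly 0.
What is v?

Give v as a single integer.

det is linear in entry M[1][0]: det = old_det + (v - -3) * C_10
Cofactor C_10 = -1
Want det = 0: 13 + (v - -3) * -1 = 0
  (v - -3) = -13 / -1 = 13
  v = -3 + (13) = 10

Answer: 10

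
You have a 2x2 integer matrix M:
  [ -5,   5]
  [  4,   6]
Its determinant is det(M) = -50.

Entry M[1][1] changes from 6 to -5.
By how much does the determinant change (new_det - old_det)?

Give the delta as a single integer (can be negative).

Answer: 55

Derivation:
Cofactor C_11 = -5
Entry delta = -5 - 6 = -11
Det delta = entry_delta * cofactor = -11 * -5 = 55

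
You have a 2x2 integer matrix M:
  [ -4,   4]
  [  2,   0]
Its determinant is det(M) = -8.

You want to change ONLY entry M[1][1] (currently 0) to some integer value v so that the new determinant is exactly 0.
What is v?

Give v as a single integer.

Answer: -2

Derivation:
det is linear in entry M[1][1]: det = old_det + (v - 0) * C_11
Cofactor C_11 = -4
Want det = 0: -8 + (v - 0) * -4 = 0
  (v - 0) = 8 / -4 = -2
  v = 0 + (-2) = -2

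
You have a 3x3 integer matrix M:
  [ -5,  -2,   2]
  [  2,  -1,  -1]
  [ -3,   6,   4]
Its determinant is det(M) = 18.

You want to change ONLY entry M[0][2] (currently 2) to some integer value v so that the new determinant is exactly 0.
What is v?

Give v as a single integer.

Answer: 0

Derivation:
det is linear in entry M[0][2]: det = old_det + (v - 2) * C_02
Cofactor C_02 = 9
Want det = 0: 18 + (v - 2) * 9 = 0
  (v - 2) = -18 / 9 = -2
  v = 2 + (-2) = 0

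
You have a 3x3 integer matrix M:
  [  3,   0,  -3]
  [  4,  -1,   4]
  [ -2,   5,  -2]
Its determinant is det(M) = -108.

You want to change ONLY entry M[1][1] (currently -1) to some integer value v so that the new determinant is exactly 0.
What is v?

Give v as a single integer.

det is linear in entry M[1][1]: det = old_det + (v - -1) * C_11
Cofactor C_11 = -12
Want det = 0: -108 + (v - -1) * -12 = 0
  (v - -1) = 108 / -12 = -9
  v = -1 + (-9) = -10

Answer: -10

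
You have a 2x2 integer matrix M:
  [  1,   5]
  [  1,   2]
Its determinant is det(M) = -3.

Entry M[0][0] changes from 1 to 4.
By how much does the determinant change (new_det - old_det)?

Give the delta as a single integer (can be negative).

Answer: 6

Derivation:
Cofactor C_00 = 2
Entry delta = 4 - 1 = 3
Det delta = entry_delta * cofactor = 3 * 2 = 6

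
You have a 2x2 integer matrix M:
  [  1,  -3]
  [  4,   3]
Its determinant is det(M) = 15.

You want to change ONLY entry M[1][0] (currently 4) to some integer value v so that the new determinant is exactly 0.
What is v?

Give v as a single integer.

Answer: -1

Derivation:
det is linear in entry M[1][0]: det = old_det + (v - 4) * C_10
Cofactor C_10 = 3
Want det = 0: 15 + (v - 4) * 3 = 0
  (v - 4) = -15 / 3 = -5
  v = 4 + (-5) = -1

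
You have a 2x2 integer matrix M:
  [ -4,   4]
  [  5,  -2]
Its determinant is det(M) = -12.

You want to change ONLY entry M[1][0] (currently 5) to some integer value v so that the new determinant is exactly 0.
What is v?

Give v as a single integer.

Answer: 2

Derivation:
det is linear in entry M[1][0]: det = old_det + (v - 5) * C_10
Cofactor C_10 = -4
Want det = 0: -12 + (v - 5) * -4 = 0
  (v - 5) = 12 / -4 = -3
  v = 5 + (-3) = 2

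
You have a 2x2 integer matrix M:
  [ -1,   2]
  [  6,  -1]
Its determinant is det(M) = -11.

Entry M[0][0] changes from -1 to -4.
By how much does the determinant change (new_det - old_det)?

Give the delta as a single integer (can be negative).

Cofactor C_00 = -1
Entry delta = -4 - -1 = -3
Det delta = entry_delta * cofactor = -3 * -1 = 3

Answer: 3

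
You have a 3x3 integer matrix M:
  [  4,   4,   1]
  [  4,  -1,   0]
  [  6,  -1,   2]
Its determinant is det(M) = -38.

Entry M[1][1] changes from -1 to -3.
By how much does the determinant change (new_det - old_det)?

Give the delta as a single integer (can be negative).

Cofactor C_11 = 2
Entry delta = -3 - -1 = -2
Det delta = entry_delta * cofactor = -2 * 2 = -4

Answer: -4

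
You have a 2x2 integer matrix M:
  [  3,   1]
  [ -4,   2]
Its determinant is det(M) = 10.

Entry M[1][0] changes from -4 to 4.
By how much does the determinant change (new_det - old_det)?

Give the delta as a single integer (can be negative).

Answer: -8

Derivation:
Cofactor C_10 = -1
Entry delta = 4 - -4 = 8
Det delta = entry_delta * cofactor = 8 * -1 = -8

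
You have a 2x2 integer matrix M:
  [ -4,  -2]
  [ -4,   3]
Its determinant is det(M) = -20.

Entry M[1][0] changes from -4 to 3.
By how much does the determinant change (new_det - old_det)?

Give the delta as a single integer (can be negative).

Answer: 14

Derivation:
Cofactor C_10 = 2
Entry delta = 3 - -4 = 7
Det delta = entry_delta * cofactor = 7 * 2 = 14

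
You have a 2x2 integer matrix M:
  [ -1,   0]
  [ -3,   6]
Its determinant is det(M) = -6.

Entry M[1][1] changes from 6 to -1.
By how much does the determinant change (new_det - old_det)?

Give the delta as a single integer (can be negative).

Cofactor C_11 = -1
Entry delta = -1 - 6 = -7
Det delta = entry_delta * cofactor = -7 * -1 = 7

Answer: 7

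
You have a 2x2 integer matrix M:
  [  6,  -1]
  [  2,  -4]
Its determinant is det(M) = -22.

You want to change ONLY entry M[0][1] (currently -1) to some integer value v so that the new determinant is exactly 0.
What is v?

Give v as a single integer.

det is linear in entry M[0][1]: det = old_det + (v - -1) * C_01
Cofactor C_01 = -2
Want det = 0: -22 + (v - -1) * -2 = 0
  (v - -1) = 22 / -2 = -11
  v = -1 + (-11) = -12

Answer: -12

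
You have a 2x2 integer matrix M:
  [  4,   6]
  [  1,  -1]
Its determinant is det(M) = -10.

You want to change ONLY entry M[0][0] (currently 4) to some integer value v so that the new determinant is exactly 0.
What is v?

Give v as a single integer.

Answer: -6

Derivation:
det is linear in entry M[0][0]: det = old_det + (v - 4) * C_00
Cofactor C_00 = -1
Want det = 0: -10 + (v - 4) * -1 = 0
  (v - 4) = 10 / -1 = -10
  v = 4 + (-10) = -6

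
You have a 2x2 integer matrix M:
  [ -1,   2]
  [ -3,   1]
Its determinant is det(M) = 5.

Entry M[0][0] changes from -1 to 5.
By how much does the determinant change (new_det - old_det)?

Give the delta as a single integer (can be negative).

Cofactor C_00 = 1
Entry delta = 5 - -1 = 6
Det delta = entry_delta * cofactor = 6 * 1 = 6

Answer: 6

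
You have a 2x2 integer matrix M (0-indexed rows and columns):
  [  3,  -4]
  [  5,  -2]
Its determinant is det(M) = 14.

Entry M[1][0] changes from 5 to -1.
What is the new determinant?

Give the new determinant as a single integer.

det is linear in row 1: changing M[1][0] by delta changes det by delta * cofactor(1,0).
Cofactor C_10 = (-1)^(1+0) * minor(1,0) = 4
Entry delta = -1 - 5 = -6
Det delta = -6 * 4 = -24
New det = 14 + -24 = -10

Answer: -10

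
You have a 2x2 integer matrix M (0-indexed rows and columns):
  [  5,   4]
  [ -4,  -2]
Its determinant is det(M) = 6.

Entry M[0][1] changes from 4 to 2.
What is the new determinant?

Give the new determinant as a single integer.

Answer: -2

Derivation:
det is linear in row 0: changing M[0][1] by delta changes det by delta * cofactor(0,1).
Cofactor C_01 = (-1)^(0+1) * minor(0,1) = 4
Entry delta = 2 - 4 = -2
Det delta = -2 * 4 = -8
New det = 6 + -8 = -2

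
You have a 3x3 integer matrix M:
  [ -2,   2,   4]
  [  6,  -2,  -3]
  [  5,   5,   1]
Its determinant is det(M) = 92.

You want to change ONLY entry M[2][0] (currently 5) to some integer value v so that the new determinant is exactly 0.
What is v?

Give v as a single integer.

Answer: -41

Derivation:
det is linear in entry M[2][0]: det = old_det + (v - 5) * C_20
Cofactor C_20 = 2
Want det = 0: 92 + (v - 5) * 2 = 0
  (v - 5) = -92 / 2 = -46
  v = 5 + (-46) = -41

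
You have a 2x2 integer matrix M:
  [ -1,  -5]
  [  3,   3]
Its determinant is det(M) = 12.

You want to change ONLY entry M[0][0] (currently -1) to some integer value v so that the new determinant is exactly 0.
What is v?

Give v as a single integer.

det is linear in entry M[0][0]: det = old_det + (v - -1) * C_00
Cofactor C_00 = 3
Want det = 0: 12 + (v - -1) * 3 = 0
  (v - -1) = -12 / 3 = -4
  v = -1 + (-4) = -5

Answer: -5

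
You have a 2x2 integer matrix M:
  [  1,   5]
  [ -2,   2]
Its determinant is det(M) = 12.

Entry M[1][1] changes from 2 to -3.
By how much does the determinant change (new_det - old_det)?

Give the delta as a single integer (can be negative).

Answer: -5

Derivation:
Cofactor C_11 = 1
Entry delta = -3 - 2 = -5
Det delta = entry_delta * cofactor = -5 * 1 = -5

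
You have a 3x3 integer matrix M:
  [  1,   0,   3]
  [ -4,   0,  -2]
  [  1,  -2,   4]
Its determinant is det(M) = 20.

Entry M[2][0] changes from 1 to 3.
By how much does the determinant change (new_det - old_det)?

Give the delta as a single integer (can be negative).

Cofactor C_20 = 0
Entry delta = 3 - 1 = 2
Det delta = entry_delta * cofactor = 2 * 0 = 0

Answer: 0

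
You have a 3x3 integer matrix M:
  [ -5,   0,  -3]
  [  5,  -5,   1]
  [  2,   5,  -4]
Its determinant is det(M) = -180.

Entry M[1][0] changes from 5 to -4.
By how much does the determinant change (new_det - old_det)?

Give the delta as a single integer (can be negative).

Answer: 135

Derivation:
Cofactor C_10 = -15
Entry delta = -4 - 5 = -9
Det delta = entry_delta * cofactor = -9 * -15 = 135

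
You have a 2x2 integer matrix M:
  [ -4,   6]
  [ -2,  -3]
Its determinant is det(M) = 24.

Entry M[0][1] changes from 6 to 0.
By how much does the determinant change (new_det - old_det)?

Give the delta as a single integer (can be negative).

Cofactor C_01 = 2
Entry delta = 0 - 6 = -6
Det delta = entry_delta * cofactor = -6 * 2 = -12

Answer: -12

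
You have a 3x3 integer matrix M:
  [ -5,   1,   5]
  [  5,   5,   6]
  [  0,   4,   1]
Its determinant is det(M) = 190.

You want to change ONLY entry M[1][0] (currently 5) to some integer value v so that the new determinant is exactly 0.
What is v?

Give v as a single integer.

det is linear in entry M[1][0]: det = old_det + (v - 5) * C_10
Cofactor C_10 = 19
Want det = 0: 190 + (v - 5) * 19 = 0
  (v - 5) = -190 / 19 = -10
  v = 5 + (-10) = -5

Answer: -5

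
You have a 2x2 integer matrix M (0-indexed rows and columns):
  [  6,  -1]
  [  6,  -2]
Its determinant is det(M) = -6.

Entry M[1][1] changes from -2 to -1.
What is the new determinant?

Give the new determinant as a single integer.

det is linear in row 1: changing M[1][1] by delta changes det by delta * cofactor(1,1).
Cofactor C_11 = (-1)^(1+1) * minor(1,1) = 6
Entry delta = -1 - -2 = 1
Det delta = 1 * 6 = 6
New det = -6 + 6 = 0

Answer: 0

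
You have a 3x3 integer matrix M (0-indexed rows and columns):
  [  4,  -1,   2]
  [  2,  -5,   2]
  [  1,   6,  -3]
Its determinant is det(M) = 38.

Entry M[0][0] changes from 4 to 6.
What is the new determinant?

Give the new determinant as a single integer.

det is linear in row 0: changing M[0][0] by delta changes det by delta * cofactor(0,0).
Cofactor C_00 = (-1)^(0+0) * minor(0,0) = 3
Entry delta = 6 - 4 = 2
Det delta = 2 * 3 = 6
New det = 38 + 6 = 44

Answer: 44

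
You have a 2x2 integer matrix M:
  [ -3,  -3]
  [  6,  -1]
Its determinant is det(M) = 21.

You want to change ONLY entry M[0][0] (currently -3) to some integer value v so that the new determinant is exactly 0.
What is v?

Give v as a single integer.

det is linear in entry M[0][0]: det = old_det + (v - -3) * C_00
Cofactor C_00 = -1
Want det = 0: 21 + (v - -3) * -1 = 0
  (v - -3) = -21 / -1 = 21
  v = -3 + (21) = 18

Answer: 18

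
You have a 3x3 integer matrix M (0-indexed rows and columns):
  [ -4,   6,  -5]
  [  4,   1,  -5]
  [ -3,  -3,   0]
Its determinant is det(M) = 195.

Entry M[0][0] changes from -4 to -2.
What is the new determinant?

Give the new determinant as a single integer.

Answer: 165

Derivation:
det is linear in row 0: changing M[0][0] by delta changes det by delta * cofactor(0,0).
Cofactor C_00 = (-1)^(0+0) * minor(0,0) = -15
Entry delta = -2 - -4 = 2
Det delta = 2 * -15 = -30
New det = 195 + -30 = 165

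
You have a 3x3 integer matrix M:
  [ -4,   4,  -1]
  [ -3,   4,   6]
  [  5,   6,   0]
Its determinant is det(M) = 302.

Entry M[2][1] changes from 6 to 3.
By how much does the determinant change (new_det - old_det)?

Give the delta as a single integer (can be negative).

Cofactor C_21 = 27
Entry delta = 3 - 6 = -3
Det delta = entry_delta * cofactor = -3 * 27 = -81

Answer: -81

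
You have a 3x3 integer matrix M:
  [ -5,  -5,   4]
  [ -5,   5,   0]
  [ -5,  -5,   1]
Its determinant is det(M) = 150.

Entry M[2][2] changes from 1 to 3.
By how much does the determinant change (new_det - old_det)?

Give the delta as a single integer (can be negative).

Answer: -100

Derivation:
Cofactor C_22 = -50
Entry delta = 3 - 1 = 2
Det delta = entry_delta * cofactor = 2 * -50 = -100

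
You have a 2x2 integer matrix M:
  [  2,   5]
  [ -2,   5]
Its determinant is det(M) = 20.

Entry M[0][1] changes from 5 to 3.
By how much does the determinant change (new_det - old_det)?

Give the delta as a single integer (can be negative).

Answer: -4

Derivation:
Cofactor C_01 = 2
Entry delta = 3 - 5 = -2
Det delta = entry_delta * cofactor = -2 * 2 = -4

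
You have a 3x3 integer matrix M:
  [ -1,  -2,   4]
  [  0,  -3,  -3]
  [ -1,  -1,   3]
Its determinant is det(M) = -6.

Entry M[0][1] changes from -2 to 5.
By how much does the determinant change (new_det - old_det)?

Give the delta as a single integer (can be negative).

Answer: 21

Derivation:
Cofactor C_01 = 3
Entry delta = 5 - -2 = 7
Det delta = entry_delta * cofactor = 7 * 3 = 21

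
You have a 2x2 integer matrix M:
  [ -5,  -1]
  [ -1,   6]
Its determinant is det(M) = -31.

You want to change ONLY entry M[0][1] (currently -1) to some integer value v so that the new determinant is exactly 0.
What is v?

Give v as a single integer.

det is linear in entry M[0][1]: det = old_det + (v - -1) * C_01
Cofactor C_01 = 1
Want det = 0: -31 + (v - -1) * 1 = 0
  (v - -1) = 31 / 1 = 31
  v = -1 + (31) = 30

Answer: 30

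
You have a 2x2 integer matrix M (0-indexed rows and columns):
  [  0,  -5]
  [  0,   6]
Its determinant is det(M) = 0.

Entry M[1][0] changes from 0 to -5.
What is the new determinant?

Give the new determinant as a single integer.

det is linear in row 1: changing M[1][0] by delta changes det by delta * cofactor(1,0).
Cofactor C_10 = (-1)^(1+0) * minor(1,0) = 5
Entry delta = -5 - 0 = -5
Det delta = -5 * 5 = -25
New det = 0 + -25 = -25

Answer: -25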